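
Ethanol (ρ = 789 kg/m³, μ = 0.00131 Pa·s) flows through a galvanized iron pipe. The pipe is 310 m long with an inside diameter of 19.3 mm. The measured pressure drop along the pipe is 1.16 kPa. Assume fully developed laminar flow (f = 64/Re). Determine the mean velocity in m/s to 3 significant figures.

V ≈ 0.0332 m/s

For laminar flow, f = 64/Re with Re = ρVD/μ, so Darcy-Weisbach reduces to ΔP = 32μLV/D². Solving for V: V = ΔP·D²/(32μL) = 1160·(0.0193)²/(32·0.00131·310) = 0.03325 m/s.
Check: Re = ρVD/μ = 789·0.03325·0.0193/0.00131 = 386.5 < 2300, so the laminar assumption holds.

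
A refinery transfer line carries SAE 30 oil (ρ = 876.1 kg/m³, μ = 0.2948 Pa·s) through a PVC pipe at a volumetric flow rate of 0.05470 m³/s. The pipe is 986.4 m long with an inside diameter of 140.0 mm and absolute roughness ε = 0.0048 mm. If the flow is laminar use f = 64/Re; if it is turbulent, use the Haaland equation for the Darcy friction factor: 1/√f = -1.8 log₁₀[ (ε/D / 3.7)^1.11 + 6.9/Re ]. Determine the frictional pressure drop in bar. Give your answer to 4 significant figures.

Cross-sectional area A = πD²/4 = π(0.14)²/4 = 0.01539 m²; mean velocity V = Q/A = 0.0547/0.01539 = 3.553 m/s.
Reynolds number Re = ρVD/μ = 876.1 · 3.553 · 0.14 / 0.295 = 1478.
Re < 2300 → laminar flow, so f = 64/Re = 64/1478 = 0.04329 (the turbulent correlation is not needed).
Darcy-Weisbach: ΔP = f(L/D)(ρV²/2) = 0.04329·(986.4/0.14)·(876.1·3.553²/2) = 0.04329·7046·5531 = 1.687e+06 Pa.
ΔP = 1.687e+06 Pa = 16.87 bar.

ΔP ≈ 16.87 bar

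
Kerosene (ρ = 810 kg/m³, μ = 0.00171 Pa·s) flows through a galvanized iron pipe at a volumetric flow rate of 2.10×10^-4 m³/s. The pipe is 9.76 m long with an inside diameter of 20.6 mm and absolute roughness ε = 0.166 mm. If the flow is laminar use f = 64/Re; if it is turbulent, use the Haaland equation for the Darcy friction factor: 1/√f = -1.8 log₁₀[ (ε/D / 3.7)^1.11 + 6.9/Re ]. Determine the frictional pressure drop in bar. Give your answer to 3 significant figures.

ΔP ≈ 0.0334 bar

Cross-sectional area A = πD²/4 = π(0.0206)²/4 = 0.0003333 m²; mean velocity V = Q/A = 0.00021/0.0003333 = 0.6301 m/s.
Reynolds number Re = ρVD/μ = 810 · 0.6301 · 0.0206 / 0.00171 = 6148.
Re > 4000 → turbulent. Relative roughness ε/D = 0.000166/0.0206 = 0.00806. Haaland: 1/√f = -1.8 log₁₀[(0.00806/3.7)^1.11 + 6.9/6148] = -1.8 log₁₀[0.00111 + 0.00112] = 4.772, so f = 0.04391.
Darcy-Weisbach: ΔP = f(L/D)(ρV²/2) = 0.04391·(9.76/0.0206)·(810·0.6301²/2) = 0.04391·473.8·160.8 = 3345 Pa.
ΔP = 3345 Pa = 0.0334 bar.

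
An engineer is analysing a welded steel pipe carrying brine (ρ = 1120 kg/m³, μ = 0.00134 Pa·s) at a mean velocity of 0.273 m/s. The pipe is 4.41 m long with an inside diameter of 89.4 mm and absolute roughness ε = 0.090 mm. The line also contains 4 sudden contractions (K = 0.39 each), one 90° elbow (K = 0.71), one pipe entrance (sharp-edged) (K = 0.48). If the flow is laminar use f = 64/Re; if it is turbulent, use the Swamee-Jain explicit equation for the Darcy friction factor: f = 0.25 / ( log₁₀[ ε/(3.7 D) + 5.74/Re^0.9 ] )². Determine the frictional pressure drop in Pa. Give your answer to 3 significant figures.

Reynolds number Re = ρVD/μ = 1120 · 0.273 · 0.0894 / 0.00134 = 2.04e+04.
Re > 4000 → turbulent. Relative roughness ε/D = 9e-05/0.0894 = 0.00101. Swamee-Jain: f = 0.25/(log₁₀[0.00101/3.7 + 5.74/2.04e+04^0.9])² = 0.25/(log₁₀[0.000272 + 0.000759])² = 0.25/(-2.987)² = 0.02803.
Total minor-loss coefficient ΣK = 4·0.39 + 1·0.71 + 1·0.48 = 2.75.
ΔP = [f·L/D + ΣK]·(ρV²/2) = [0.02803·4.41/0.0894 + 2.75]·(1120·0.273²/2) = [1.382 + 2.75]·41.74 = 172.5 Pa.

ΔP ≈ 172 Pa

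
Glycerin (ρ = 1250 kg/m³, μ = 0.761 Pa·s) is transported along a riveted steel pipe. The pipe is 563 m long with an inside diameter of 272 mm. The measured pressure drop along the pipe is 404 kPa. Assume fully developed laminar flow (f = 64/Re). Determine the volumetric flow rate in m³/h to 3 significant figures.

Q ≈ 456 m³/h

For laminar flow, f = 64/Re with Re = ρVD/μ, so Darcy-Weisbach reduces to ΔP = 32μLV/D². Solving for V: V = ΔP·D²/(32μL) = 4.04e+05·(0.272)²/(32·0.761·563) = 2.18 m/s.
Check: Re = ρVD/μ = 1250·2.18·0.272/0.761 = 974 < 2300, so the laminar assumption holds.
Q = V·A = 2.18·(π/4·0.272²) = 0.1267 m³/s = 456 m³/h.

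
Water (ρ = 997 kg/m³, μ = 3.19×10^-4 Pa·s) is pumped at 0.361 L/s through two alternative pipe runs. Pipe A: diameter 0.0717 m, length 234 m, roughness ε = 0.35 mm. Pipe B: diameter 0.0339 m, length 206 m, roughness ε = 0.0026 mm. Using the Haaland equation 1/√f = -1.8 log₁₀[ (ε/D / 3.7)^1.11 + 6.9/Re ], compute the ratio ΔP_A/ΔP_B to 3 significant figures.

ΔP_A/ΔP_B ≈ 0.0422

Pipe A: V = Q/A = 0.000361/0.004038 = 0.08941 m/s; Re = 2.004e+04; ε/D = 0.00488; Haaland → f = 0.0341; ΔP_A = f(L/D)(ρV²/2) = 443.5 Pa.
Pipe B: V = Q/A = 0.000361/0.0009026 = 0.4 m/s; Re = 4.238e+04; ε/D = 7.67e-05; Haaland → f = 0.0217; ΔP_B = f(L/D)(ρV²/2) = 1.051e+04 Pa.
ΔP_A/ΔP_B = 443.5/1.051e+04 = 0.0422.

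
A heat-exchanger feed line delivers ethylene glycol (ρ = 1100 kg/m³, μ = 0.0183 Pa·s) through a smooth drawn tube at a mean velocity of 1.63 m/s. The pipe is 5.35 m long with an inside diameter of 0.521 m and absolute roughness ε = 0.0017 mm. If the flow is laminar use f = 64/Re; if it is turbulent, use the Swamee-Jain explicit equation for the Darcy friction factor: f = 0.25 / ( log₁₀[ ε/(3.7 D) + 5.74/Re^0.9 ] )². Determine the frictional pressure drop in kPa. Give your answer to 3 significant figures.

Reynolds number Re = ρVD/μ = 1100 · 1.63 · 0.521 / 0.0183 = 5.105e+04.
Re > 4000 → turbulent. Relative roughness ε/D = 1.7e-06/0.521 = 3.26e-06. Swamee-Jain: f = 0.25/(log₁₀[3.26e-06/3.7 + 5.74/5.105e+04^0.9])² = 0.25/(log₁₀[8.82e-07 + 0.000332])² = 0.25/(-3.477)² = 0.02068.
Darcy-Weisbach: ΔP = f(L/D)(ρV²/2) = 0.02068·(5.35/0.521)·(1100·1.63²/2) = 0.02068·10.27·1461 = 310.3 Pa.
ΔP = 310.3 Pa = 0.310 kPa.

ΔP ≈ 0.310 kPa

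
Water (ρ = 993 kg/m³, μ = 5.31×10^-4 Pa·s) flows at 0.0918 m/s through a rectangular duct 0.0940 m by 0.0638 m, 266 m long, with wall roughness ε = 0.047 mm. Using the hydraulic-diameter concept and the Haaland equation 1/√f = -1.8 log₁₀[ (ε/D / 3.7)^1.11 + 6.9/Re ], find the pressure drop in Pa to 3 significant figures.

Hydraulic diameter D_h = 4A/P = 4·(0.094·0.0638)/(2·(0.094+0.0638)) = 0.02399/0.3156 = 0.07601 m.
Re = ρVD_h/μ = 993·0.0918·0.07601/0.000531 = 1.305e+04.
ε/D_h = 4.7e-05/0.07601 = 0.000618; Haaland gives 1/√f = -1.8 log₁₀[6.42e-05+0.000529] = 5.809, so f = 0.02964.
ΔP = f(L/D_h)(ρV²/2) = 0.02964·266/0.07601·4.184 = 434 Pa.

ΔP ≈ 434 Pa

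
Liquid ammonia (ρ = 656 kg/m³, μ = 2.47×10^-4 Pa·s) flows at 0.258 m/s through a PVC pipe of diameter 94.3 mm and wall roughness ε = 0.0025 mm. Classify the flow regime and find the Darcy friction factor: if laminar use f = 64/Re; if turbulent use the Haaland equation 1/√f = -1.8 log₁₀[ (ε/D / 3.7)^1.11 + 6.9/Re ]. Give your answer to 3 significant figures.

f ≈ 0.0196

Re = ρVD/μ = 656·0.258·0.0943/0.000247 = 6.462e+04.
Re > 4000 → turbulent. ε/D = 2.5e-06/0.0943 = 2.65e-05; Haaland: 1/√f = -1.8 log₁₀[1.95e-06 + 0.000107] = 7.135, so f = 0.01965.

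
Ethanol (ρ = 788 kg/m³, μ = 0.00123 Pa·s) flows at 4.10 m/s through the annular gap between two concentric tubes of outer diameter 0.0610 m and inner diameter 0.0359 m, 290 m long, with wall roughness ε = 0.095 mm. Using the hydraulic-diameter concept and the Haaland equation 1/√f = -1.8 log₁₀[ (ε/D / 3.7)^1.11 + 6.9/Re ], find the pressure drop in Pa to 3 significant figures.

Hydraulic diameter D_h = 4A/P = D_o - D_i = 0.061 - 0.0359 = 0.0251 m.
Re = ρVD_h/μ = 788·4.1·0.0251/0.00123 = 6.593e+04.
ε/D_h = 9.5e-05/0.0251 = 0.00378; Haaland gives 1/√f = -1.8 log₁₀[0.00048+0.000105] = 5.82, so f = 0.02952.
ΔP = f(L/D_h)(ρV²/2) = 0.02952·290/0.0251·6623 = 2.259e+06 Pa.

ΔP ≈ 2.26×10^6 Pa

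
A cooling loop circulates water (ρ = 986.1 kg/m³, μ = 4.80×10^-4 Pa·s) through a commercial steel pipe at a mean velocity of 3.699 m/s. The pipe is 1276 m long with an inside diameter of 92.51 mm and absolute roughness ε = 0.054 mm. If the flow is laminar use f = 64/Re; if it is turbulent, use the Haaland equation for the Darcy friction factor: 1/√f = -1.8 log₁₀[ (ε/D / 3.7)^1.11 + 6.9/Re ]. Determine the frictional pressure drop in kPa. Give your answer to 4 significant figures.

ΔP ≈ 1664 kPa

Reynolds number Re = ρVD/μ = 986.1 · 3.699 · 0.09251 / 0.00048 = 7.03e+05.
Re > 4000 → turbulent. Relative roughness ε/D = 5.4e-05/0.09251 = 0.000584. Haaland: 1/√f = -1.8 log₁₀[(0.000584/3.7)^1.11 + 6.9/7.03e+05] = -1.8 log₁₀[6.02e-05 + 9.82e-06] = 7.478, so f = 0.01788.
Darcy-Weisbach: ΔP = f(L/D)(ρV²/2) = 0.01788·(1276/0.09251)·(986.1·3.699²/2) = 0.01788·1.379e+04·6746 = 1.664e+06 Pa.
ΔP = 1.664e+06 Pa = 1664 kPa.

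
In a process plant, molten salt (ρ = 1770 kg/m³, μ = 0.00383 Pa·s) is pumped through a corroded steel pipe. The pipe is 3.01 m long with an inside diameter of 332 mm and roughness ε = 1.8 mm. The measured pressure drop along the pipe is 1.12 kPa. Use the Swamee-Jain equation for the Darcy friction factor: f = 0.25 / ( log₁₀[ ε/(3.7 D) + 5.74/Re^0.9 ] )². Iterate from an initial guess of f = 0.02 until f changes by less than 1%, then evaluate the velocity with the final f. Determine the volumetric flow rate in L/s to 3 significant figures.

Q ≈ 182 L/s

Rearranging Darcy-Weisbach: V = √(2·ΔP·D/(f·L·ρ)). With ε/D = 0.0018/0.332 = 0.00542, iterate starting from f = 0.02:
  f = 0.02 → V = √(2·1120·0.332/(0.02·3.01·1770)) = 2.642 m/s; Re = ρVD/μ = 4.053e+05; f → 0.03146
  f = 0.03146 → V = 2.106 m/s; Re = 3.232e+05; f → 0.03153
Converged (Δf/f < 1%). With the final f = 0.03153: V = √(2·1120·0.332/(0.03153·3.01·1770)) = 2.104 m/s.
Q = V·A = 2.104·(π/4·0.332²) = 0.1821 m³/s = 182 L/s.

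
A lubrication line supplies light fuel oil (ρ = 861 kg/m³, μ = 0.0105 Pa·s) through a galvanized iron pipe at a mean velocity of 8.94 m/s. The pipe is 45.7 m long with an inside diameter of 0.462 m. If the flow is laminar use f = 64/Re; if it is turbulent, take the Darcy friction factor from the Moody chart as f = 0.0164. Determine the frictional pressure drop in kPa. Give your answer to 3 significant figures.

ΔP ≈ 55.8 kPa

Reynolds number Re = ρVD/μ = 861 · 8.94 · 0.462 / 0.0105 = 3.387e+05.
Re > 4000 → turbulent; use the Moody-chart value f = 0.0164.
Darcy-Weisbach: ΔP = f(L/D)(ρV²/2) = 0.0164·(45.7/0.462)·(861·8.94²/2) = 0.0164·98.92·3.441e+04 = 5.582e+04 Pa.
ΔP = 5.582e+04 Pa = 55.8 kPa.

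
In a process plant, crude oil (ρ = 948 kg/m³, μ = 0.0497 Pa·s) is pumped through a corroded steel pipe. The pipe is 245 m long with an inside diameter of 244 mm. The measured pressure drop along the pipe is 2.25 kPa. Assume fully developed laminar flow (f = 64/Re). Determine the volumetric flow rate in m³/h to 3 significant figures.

For laminar flow, f = 64/Re with Re = ρVD/μ, so Darcy-Weisbach reduces to ΔP = 32μLV/D². Solving for V: V = ΔP·D²/(32μL) = 2250·(0.244)²/(32·0.0497·245) = 0.3438 m/s.
Check: Re = ρVD/μ = 948·0.3438·0.244/0.0497 = 1600 < 2300, so the laminar assumption holds.
Q = V·A = 0.3438·(π/4·0.244²) = 0.01608 m³/s = 57.9 m³/h.

Q ≈ 57.9 m³/h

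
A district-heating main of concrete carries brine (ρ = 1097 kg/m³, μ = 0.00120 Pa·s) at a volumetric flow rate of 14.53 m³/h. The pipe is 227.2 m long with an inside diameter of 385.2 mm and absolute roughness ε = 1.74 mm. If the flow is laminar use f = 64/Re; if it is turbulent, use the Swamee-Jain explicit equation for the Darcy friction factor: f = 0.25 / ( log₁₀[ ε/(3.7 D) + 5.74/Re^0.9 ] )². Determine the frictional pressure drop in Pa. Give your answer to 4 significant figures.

Q = 14.53 m³/h = 14.53/3600 = 0.004036 m³/s.
Cross-sectional area A = πD²/4 = π(0.3852)²/4 = 0.1165 m²; mean velocity V = Q/A = 0.004036/0.1165 = 0.03463 m/s.
Reynolds number Re = ρVD/μ = 1097 · 0.03463 · 0.3852 / 0.0012 = 1.22e+04.
Re > 4000 → turbulent. Relative roughness ε/D = 0.00174/0.3852 = 0.00452. Swamee-Jain: f = 0.25/(log₁₀[0.00452/3.7 + 5.74/1.22e+04^0.9])² = 0.25/(log₁₀[0.00122 + 0.00121])² = 0.25/(-2.615)² = 0.03656.
Darcy-Weisbach: ΔP = f(L/D)(ρV²/2) = 0.03656·(227.2/0.3852)·(1097·0.03463²/2) = 0.03656·589.8·0.6579 = 14.19 Pa.

ΔP ≈ 14.19 Pa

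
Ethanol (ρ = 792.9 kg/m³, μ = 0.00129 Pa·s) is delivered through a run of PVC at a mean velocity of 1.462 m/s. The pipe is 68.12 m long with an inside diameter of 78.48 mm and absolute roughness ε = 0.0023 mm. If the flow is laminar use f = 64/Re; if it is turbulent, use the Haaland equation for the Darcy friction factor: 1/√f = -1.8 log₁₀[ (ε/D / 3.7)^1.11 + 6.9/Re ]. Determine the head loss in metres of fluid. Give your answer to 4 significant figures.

h_f ≈ 1.824 m

Reynolds number Re = ρVD/μ = 792.9 · 1.462 · 0.07848 / 0.00129 = 7.052e+04.
Re > 4000 → turbulent. Relative roughness ε/D = 2.3e-06/0.07848 = 2.93e-05. Haaland: 1/√f = -1.8 log₁₀[(2.93e-05/3.7)^1.11 + 6.9/7.052e+04] = -1.8 log₁₀[2.18e-06 + 9.78e-05] = 7.2, so f = 0.01929.
Darcy-Weisbach: ΔP = f(L/D)(ρV²/2) = 0.01929·(68.12/0.07848)·(792.9·1.462²/2) = 0.01929·868·847.4 = 1.419e+04 Pa.
Head loss h_f = ΔP/(ρg) = 1.419e+04/(792.9·9.81) = 1.824 m.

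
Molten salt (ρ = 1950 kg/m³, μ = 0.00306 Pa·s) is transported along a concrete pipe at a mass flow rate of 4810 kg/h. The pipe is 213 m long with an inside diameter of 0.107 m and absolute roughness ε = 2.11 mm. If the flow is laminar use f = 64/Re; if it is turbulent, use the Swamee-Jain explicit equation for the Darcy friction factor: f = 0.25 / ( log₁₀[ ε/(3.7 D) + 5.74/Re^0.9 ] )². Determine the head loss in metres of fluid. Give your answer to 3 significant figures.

h_f ≈ 0.0334 m

ṁ = 4810 kg/h = 4810/3600 = 1.336 kg/s.
A = πD²/4 = π(0.107)²/4 = 0.008992 m²; mean velocity V = ṁ/(ρA) = 1.336/(1950 · 0.008992) = 0.0762 m/s.
Reynolds number Re = ρVD/μ = 1950 · 0.0762 · 0.107 / 0.00306 = 5196.
Re > 4000 → turbulent. Relative roughness ε/D = 0.00211/0.107 = 0.0197. Swamee-Jain: f = 0.25/(log₁₀[0.0197/3.7 + 5.74/5196^0.9])² = 0.25/(log₁₀[0.00533 + 0.0026])² = 0.25/(-2.101)² = 0.05665.
Darcy-Weisbach: ΔP = f(L/D)(ρV²/2) = 0.05665·(213/0.107)·(1950·0.0762²/2) = 0.05665·1991·5.661 = 638.4 Pa.
Head loss h_f = ΔP/(ρg) = 638.4/(1950·9.81) = 0.0334 m.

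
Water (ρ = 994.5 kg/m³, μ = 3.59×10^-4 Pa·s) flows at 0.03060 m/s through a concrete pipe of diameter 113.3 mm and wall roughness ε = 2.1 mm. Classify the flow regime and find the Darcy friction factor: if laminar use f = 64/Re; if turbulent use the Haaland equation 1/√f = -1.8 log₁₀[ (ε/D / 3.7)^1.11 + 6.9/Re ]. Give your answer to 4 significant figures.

Re = ρVD/μ = 994.5·0.0306·0.1133/0.000359 = 9604.
Re > 4000 → turbulent. ε/D = 0.0021/0.1133 = 0.0185; Haaland: 1/√f = -1.8 log₁₀[0.0028 + 0.000718] = 4.417, so f = 0.05125.

f ≈ 0.05125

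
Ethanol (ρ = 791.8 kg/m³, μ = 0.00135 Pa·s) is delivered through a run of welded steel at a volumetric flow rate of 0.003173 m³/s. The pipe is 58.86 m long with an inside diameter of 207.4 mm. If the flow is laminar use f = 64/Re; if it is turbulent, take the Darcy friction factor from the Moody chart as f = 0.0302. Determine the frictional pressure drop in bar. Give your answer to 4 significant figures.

ΔP ≈ 2.993×10^-4 bar

Cross-sectional area A = πD²/4 = π(0.2074)²/4 = 0.03378 m²; mean velocity V = Q/A = 0.003173/0.03378 = 0.09392 m/s.
Reynolds number Re = ρVD/μ = 791.8 · 0.09392 · 0.2074 / 0.00135 = 1.142e+04.
Re > 4000 → turbulent; use the Moody-chart value f = 0.0302.
Darcy-Weisbach: ΔP = f(L/D)(ρV²/2) = 0.0302·(58.86/0.2074)·(791.8·0.09392²/2) = 0.0302·283.8·3.492 = 29.93 Pa.
ΔP = 29.93 Pa = 2.993×10^-4 bar.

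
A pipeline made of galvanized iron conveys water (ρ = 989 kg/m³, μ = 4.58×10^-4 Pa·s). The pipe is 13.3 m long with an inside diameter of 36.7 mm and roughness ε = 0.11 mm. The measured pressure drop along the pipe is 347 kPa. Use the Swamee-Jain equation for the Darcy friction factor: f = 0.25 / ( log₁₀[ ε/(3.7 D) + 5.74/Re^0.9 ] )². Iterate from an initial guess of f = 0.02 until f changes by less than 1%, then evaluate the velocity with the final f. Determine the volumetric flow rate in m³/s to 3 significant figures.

Rearranging Darcy-Weisbach: V = √(2·ΔP·D/(f·L·ρ)). With ε/D = 0.00011/0.0367 = 0.003, iterate starting from f = 0.02:
  f = 0.02 → V = √(2·3.47e+05·0.0367/(0.02·13.3·989)) = 9.84 m/s; Re = ρVD/μ = 7.798e+05; f → 0.02641
  f = 0.02641 → V = 8.562 m/s; Re = 6.785e+05; f → 0.02645
Converged (Δf/f < 1%). With the final f = 0.02645: V = √(2·3.47e+05·0.0367/(0.02645·13.3·989)) = 8.556 m/s.
Q = V·A = 8.556·(π/4·0.0367²) = 0.009051 m³/s = 0.00905 m³/s.

Q ≈ 0.00905 m³/s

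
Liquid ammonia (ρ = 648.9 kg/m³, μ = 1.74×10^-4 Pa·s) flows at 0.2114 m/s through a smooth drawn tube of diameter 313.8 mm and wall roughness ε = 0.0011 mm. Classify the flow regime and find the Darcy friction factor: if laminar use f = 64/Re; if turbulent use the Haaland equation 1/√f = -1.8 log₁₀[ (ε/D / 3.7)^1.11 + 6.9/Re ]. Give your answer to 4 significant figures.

f ≈ 0.01490

Re = ρVD/μ = 648.9·0.2114·0.3138/0.000174 = 2.474e+05.
Re > 4000 → turbulent. ε/D = 1.1e-06/0.3138 = 3.51e-06; Haaland: 1/√f = -1.8 log₁₀[2.06e-07 + 2.79e-05] = 8.192, so f = 0.0149.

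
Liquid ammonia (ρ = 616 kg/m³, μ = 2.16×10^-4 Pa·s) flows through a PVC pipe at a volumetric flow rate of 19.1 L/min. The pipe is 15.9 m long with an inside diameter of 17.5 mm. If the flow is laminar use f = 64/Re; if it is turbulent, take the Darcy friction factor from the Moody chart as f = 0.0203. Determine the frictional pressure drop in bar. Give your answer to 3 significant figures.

ΔP ≈ 0.0995 bar

Q = 19.1 L/min = 19.1/60000 = 0.0003183 m³/s.
Cross-sectional area A = πD²/4 = π(0.0175)²/4 = 0.0002405 m²; mean velocity V = Q/A = 0.0003183/0.0002405 = 1.323 m/s.
Reynolds number Re = ρVD/μ = 616 · 1.323 · 0.0175 / 0.000216 = 6.605e+04.
Re > 4000 → turbulent; use the Moody-chart value f = 0.0203.
Darcy-Weisbach: ΔP = f(L/D)(ρV²/2) = 0.0203·(15.9/0.0175)·(616·1.323²/2) = 0.0203·908.6·539.5 = 9950 Pa.
ΔP = 9950 Pa = 0.0995 bar.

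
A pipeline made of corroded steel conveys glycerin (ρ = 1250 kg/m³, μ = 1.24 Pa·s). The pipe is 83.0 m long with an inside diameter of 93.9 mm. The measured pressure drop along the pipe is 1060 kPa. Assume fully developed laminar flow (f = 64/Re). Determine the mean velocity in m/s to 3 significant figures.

V ≈ 2.84 m/s

For laminar flow, f = 64/Re with Re = ρVD/μ, so Darcy-Weisbach reduces to ΔP = 32μLV/D². Solving for V: V = ΔP·D²/(32μL) = 1.06e+06·(0.0939)²/(32·1.24·83) = 2.838 m/s.
Check: Re = ρVD/μ = 1250·2.838·0.0939/1.24 = 268.6 < 2300, so the laminar assumption holds.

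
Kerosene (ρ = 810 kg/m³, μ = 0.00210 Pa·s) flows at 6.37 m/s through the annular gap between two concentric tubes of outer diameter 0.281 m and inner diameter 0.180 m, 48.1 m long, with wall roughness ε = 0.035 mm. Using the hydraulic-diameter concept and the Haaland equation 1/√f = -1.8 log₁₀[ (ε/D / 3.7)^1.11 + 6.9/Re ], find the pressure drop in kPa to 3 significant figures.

Hydraulic diameter D_h = 4A/P = D_o - D_i = 0.281 - 0.18 = 0.101 m.
Re = ρVD_h/μ = 810·6.37·0.101/0.0021 = 2.482e+05.
ε/D_h = 3.5e-05/0.101 = 0.000347; Haaland gives 1/√f = -1.8 log₁₀[3.38e-05+2.78e-05] = 7.579, so f = 0.01741.
ΔP = f(L/D_h)(ρV²/2) = 0.01741·48.1/0.101·1.643e+04 = 1.362e+05 Pa.
ΔP = 136 kPa.

ΔP ≈ 136 kPa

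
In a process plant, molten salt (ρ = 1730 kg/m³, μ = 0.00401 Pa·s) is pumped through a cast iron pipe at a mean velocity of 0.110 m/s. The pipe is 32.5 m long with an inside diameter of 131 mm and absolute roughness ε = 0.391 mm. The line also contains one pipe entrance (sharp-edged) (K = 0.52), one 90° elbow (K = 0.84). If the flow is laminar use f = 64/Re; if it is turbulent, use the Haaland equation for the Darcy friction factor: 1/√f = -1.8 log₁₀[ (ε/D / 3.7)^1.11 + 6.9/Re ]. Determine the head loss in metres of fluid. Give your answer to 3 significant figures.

Reynolds number Re = ρVD/μ = 1730 · 0.11 · 0.131 / 0.00401 = 6217.
Re > 4000 → turbulent. Relative roughness ε/D = 0.000391/0.131 = 0.00298. Haaland: 1/√f = -1.8 log₁₀[(0.00298/3.7)^1.11 + 6.9/6217] = -1.8 log₁₀[0.000369 + 0.00111] = 5.094, so f = 0.03853.
Total minor-loss coefficient ΣK = 1·0.52 + 1·0.84 = 1.36.
ΔP = [f·L/D + ΣK]·(ρV²/2) = [0.03853·32.5/0.131 + 1.36]·(1730·0.11²/2) = [9.559 + 1.36]·10.47 = 114.3 Pa.
Head loss h_f = ΔP/(ρg) = 114.3/(1730·9.81) = 0.00673 m.

h_f ≈ 0.00673 m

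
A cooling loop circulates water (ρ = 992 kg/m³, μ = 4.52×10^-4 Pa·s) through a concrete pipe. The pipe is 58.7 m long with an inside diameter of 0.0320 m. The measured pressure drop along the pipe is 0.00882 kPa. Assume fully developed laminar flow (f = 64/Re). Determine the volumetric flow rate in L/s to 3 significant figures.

Q ≈ 0.00856 L/s

For laminar flow, f = 64/Re with Re = ρVD/μ, so Darcy-Weisbach reduces to ΔP = 32μLV/D². Solving for V: V = ΔP·D²/(32μL) = 8.82·(0.032)²/(32·0.000452·58.7) = 0.01064 m/s.
Check: Re = ρVD/μ = 992·0.01064·0.032/0.000452 = 747.1 < 2300, so the laminar assumption holds.
Q = V·A = 0.01064·(π/4·0.032²) = 8.555e-06 m³/s = 0.00856 L/s.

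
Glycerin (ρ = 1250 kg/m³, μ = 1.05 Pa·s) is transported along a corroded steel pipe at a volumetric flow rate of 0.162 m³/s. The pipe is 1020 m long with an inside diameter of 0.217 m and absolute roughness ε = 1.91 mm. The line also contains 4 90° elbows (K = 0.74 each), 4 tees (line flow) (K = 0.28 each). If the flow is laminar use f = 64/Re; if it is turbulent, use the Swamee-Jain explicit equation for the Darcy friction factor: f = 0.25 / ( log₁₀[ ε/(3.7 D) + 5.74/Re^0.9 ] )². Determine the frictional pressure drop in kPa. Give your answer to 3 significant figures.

Cross-sectional area A = πD²/4 = π(0.217)²/4 = 0.03698 m²; mean velocity V = Q/A = 0.162/0.03698 = 4.38 m/s.
Reynolds number Re = ρVD/μ = 1250 · 4.38 · 0.217 / 1.05 = 1132.
Re < 2300 → laminar flow, so f = 64/Re = 64/1132 = 0.05656 (the turbulent correlation is not needed).
Total minor-loss coefficient ΣK = 4·0.74 + 4·0.28 = 4.08.
ΔP = [f·L/D + ΣK]·(ρV²/2) = [0.05656·1020/0.217 + 4.08]·(1250·4.38²/2) = [265.8 + 4.08]·1.199e+04 = 3.237e+06 Pa.
ΔP = 3.237e+06 Pa = 3240 kPa.

ΔP ≈ 3240 kPa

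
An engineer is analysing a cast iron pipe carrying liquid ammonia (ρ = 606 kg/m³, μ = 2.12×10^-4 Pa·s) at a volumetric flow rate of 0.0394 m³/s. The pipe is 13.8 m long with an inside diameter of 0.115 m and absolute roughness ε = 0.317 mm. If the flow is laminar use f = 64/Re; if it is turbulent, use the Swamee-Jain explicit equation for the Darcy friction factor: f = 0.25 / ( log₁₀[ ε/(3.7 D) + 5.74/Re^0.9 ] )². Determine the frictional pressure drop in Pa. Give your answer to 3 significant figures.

ΔP ≈ 13500 Pa

Cross-sectional area A = πD²/4 = π(0.115)²/4 = 0.01039 m²; mean velocity V = Q/A = 0.0394/0.01039 = 3.793 m/s.
Reynolds number Re = ρVD/μ = 606 · 3.793 · 0.115 / 0.000212 = 1.247e+06.
Re > 4000 → turbulent. Relative roughness ε/D = 0.000317/0.115 = 0.00276. Swamee-Jain: f = 0.25/(log₁₀[0.00276/3.7 + 5.74/1.247e+06^0.9])² = 0.25/(log₁₀[0.000745 + 1.87e-05])² = 0.25/(-3.117)² = 0.02573.
Darcy-Weisbach: ΔP = f(L/D)(ρV²/2) = 0.02573·(13.8/0.115)·(606·3.793²/2) = 0.02573·120·4360 = 1.346e+04 Pa.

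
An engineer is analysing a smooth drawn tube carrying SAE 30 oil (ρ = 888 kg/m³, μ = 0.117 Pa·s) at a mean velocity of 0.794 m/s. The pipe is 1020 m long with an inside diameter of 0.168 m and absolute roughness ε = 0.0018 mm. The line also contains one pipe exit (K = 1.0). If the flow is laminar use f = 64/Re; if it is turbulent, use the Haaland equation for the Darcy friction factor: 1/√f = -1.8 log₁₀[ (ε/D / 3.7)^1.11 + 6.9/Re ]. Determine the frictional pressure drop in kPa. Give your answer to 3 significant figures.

Reynolds number Re = ρVD/μ = 888 · 0.794 · 0.168 / 0.117 = 1012.
Re < 2300 → laminar flow, so f = 64/Re = 64/1012 = 0.06322 (the turbulent correlation is not needed).
Total minor-loss coefficient ΣK = 1·1 = 1.
ΔP = [f·L/D + ΣK]·(ρV²/2) = [0.06322·1020/0.168 + 1]·(888·0.794²/2) = [383.8 + 1]·279.9 = 1.077e+05 Pa.
ΔP = 1.077e+05 Pa = 108 kPa.

ΔP ≈ 108 kPa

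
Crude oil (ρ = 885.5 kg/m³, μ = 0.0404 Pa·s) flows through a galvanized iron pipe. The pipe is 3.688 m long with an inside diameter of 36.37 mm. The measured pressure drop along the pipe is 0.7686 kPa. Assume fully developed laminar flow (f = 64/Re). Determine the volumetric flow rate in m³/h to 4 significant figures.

For laminar flow, f = 64/Re with Re = ρVD/μ, so Darcy-Weisbach reduces to ΔP = 32μLV/D². Solving for V: V = ΔP·D²/(32μL) = 768.6·(0.03637)²/(32·0.0404·3.688) = 0.2132 m/s.
Check: Re = ρVD/μ = 885.5·0.2132·0.03637/0.0404 = 170 < 2300, so the laminar assumption holds.
Q = V·A = 0.2132·(π/4·0.03637²) = 0.0002215 m³/s = 0.7975 m³/h.

Q ≈ 0.7975 m³/h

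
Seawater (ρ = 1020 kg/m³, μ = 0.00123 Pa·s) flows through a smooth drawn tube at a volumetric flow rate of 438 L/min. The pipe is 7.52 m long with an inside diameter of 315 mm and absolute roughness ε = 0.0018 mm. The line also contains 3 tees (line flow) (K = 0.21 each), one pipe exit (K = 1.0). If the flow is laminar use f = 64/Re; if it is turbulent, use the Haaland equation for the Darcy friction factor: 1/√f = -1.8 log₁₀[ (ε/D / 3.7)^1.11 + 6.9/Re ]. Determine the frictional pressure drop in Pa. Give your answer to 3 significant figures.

Q = 438 L/min = 438/60000 = 0.0073 m³/s.
Cross-sectional area A = πD²/4 = π(0.315)²/4 = 0.07793 m²; mean velocity V = Q/A = 0.0073/0.07793 = 0.09367 m/s.
Reynolds number Re = ρVD/μ = 1020 · 0.09367 · 0.315 / 0.00123 = 2.447e+04.
Re > 4000 → turbulent. Relative roughness ε/D = 1.8e-06/0.315 = 5.71e-06. Haaland: 1/√f = -1.8 log₁₀[(5.71e-06/3.7)^1.11 + 6.9/2.447e+04] = -1.8 log₁₀[3.54e-07 + 0.000282] = 6.389, so f = 0.0245.
Total minor-loss coefficient ΣK = 3·0.21 + 1·1 = 1.63.
ΔP = [f·L/D + ΣK]·(ρV²/2) = [0.0245·7.52/0.315 + 1.63]·(1020·0.09367²/2) = [0.5849 + 1.63]·4.475 = 9.912 Pa.

ΔP ≈ 9.91 Pa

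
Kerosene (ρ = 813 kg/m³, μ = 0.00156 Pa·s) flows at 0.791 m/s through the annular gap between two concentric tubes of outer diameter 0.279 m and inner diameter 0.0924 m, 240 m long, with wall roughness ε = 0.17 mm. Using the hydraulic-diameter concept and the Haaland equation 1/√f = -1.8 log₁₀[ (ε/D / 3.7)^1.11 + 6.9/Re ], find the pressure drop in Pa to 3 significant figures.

ΔP ≈ 7280 Pa

Hydraulic diameter D_h = 4A/P = D_o - D_i = 0.279 - 0.0924 = 0.1866 m.
Re = ρVD_h/μ = 813·0.791·0.1866/0.00156 = 7.692e+04.
ε/D_h = 0.00017/0.1866 = 0.000911; Haaland gives 1/√f = -1.8 log₁₀[9.87e-05+8.97e-05] = 6.705, so f = 0.02224.
ΔP = f(L/D_h)(ρV²/2) = 0.02224·240/0.1866·254.3 = 7277 Pa.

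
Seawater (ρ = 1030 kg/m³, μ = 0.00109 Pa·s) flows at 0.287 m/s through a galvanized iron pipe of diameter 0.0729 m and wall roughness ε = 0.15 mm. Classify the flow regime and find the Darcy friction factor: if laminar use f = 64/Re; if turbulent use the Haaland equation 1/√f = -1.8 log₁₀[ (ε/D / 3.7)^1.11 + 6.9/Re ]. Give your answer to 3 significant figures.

Re = ρVD/μ = 1030·0.287·0.0729/0.00109 = 1.977e+04.
Re > 4000 → turbulent. ε/D = 0.00015/0.0729 = 0.00206; Haaland: 1/√f = -1.8 log₁₀[0.000244 + 0.000349] = 5.809, so f = 0.02964.

f ≈ 0.0296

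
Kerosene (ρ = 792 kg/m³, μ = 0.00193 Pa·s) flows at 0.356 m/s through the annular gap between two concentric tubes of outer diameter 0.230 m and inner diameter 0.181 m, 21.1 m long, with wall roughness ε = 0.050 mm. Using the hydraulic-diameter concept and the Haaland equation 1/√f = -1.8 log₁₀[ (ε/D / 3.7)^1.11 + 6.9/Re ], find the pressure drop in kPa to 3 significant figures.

Hydraulic diameter D_h = 4A/P = D_o - D_i = 0.23 - 0.181 = 0.049 m.
Re = ρVD_h/μ = 792·0.356·0.049/0.00193 = 7158.
ε/D_h = 5e-05/0.049 = 0.00102; Haaland gives 1/√f = -1.8 log₁₀[0.000112+0.000964] = 5.343, so f = 0.03503.
ΔP = f(L/D_h)(ρV²/2) = 0.03503·21.1/0.049·50.19 = 757.1 Pa.
ΔP = 0.757 kPa.

ΔP ≈ 0.757 kPa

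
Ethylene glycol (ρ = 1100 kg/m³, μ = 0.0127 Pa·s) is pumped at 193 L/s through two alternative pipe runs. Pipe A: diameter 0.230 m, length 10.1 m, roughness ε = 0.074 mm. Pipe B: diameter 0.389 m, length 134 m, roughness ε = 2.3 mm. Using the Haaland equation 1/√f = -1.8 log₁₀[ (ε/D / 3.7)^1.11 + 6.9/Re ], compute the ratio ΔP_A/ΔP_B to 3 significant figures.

Pipe A: V = Q/A = 0.193/0.04155 = 4.645 m/s; Re = 9.254e+04; ε/D = 0.000322; Haaland → f = 0.01952; ΔP_A = f(L/D)(ρV²/2) = 1.017e+04 Pa.
Pipe B: V = Q/A = 0.193/0.1188 = 1.624 m/s; Re = 5.472e+04; ε/D = 0.00591; Haaland → f = 0.03341; ΔP_B = f(L/D)(ρV²/2) = 1.669e+04 Pa.
ΔP_A/ΔP_B = 1.017e+04/1.669e+04 = 0.610.

ΔP_A/ΔP_B ≈ 0.610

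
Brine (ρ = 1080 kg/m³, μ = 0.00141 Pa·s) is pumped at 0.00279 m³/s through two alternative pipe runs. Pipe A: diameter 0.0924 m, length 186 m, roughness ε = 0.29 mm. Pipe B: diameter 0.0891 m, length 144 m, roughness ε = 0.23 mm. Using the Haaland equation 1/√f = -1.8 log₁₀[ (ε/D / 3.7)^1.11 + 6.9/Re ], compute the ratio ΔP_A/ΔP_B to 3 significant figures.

ΔP_A/ΔP_B ≈ 1.12

Pipe A: V = Q/A = 0.00279/0.006706 = 0.4161 m/s; Re = 2.945e+04; ε/D = 0.00314; Haaland → f = 0.03005; ΔP_A = f(L/D)(ρV²/2) = 5655 Pa.
Pipe B: V = Q/A = 0.00279/0.006235 = 0.4475 m/s; Re = 3.054e+04; ε/D = 0.00258; Haaland → f = 0.0289; ΔP_B = f(L/D)(ρV²/2) = 5050 Pa.
ΔP_A/ΔP_B = 5655/5050 = 1.12.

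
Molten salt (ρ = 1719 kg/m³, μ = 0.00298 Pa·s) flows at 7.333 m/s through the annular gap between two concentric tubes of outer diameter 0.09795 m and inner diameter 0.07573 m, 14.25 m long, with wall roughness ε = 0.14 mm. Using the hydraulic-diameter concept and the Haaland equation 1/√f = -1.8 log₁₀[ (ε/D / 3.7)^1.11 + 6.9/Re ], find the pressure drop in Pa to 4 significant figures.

Hydraulic diameter D_h = 4A/P = D_o - D_i = 0.09795 - 0.07573 = 0.02222 m.
Re = ρVD_h/μ = 1719·7.333·0.02222/0.00298 = 9.399e+04.
ε/D_h = 0.00014/0.02222 = 0.0063; Haaland gives 1/√f = -1.8 log₁₀[0.000845+7.34e-05] = 5.467, so f = 0.03346.
ΔP = f(L/D_h)(ρV²/2) = 0.03346·14.25/0.02222·4.622e+04 = 9.917e+05 Pa.

ΔP ≈ 991700 Pa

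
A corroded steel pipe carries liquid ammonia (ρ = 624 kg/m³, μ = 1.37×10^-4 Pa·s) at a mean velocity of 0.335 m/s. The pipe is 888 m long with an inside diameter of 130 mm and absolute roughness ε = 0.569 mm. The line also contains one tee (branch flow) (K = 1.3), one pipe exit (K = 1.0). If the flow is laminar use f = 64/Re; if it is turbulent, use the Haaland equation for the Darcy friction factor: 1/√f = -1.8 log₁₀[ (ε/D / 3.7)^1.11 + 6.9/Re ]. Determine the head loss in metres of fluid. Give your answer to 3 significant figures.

Reynolds number Re = ρVD/μ = 624 · 0.335 · 0.13 / 0.000137 = 1.984e+05.
Re > 4000 → turbulent. Relative roughness ε/D = 0.000569/0.13 = 0.00438. Haaland: 1/√f = -1.8 log₁₀[(0.00438/3.7)^1.11 + 6.9/1.984e+05] = -1.8 log₁₀[0.000564 + 3.48e-05] = 5.801, so f = 0.02971.
Total minor-loss coefficient ΣK = 1·1.3 + 1·1 = 2.3.
ΔP = [f·L/D + ΣK]·(ρV²/2) = [0.02971·888/0.13 + 2.3]·(624·0.335²/2) = [203 + 2.3]·35.01 = 7187 Pa.
Head loss h_f = ΔP/(ρg) = 7187/(624·9.81) = 1.17 m.

h_f ≈ 1.17 m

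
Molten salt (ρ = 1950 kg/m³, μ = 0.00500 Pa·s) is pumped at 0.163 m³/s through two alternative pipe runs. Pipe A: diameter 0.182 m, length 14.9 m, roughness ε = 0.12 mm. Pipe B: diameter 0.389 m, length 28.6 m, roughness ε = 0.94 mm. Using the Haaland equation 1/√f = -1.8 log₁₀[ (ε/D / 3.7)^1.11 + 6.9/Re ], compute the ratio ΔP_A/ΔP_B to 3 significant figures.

Pipe A: V = Q/A = 0.163/0.02602 = 6.265 m/s; Re = 4.447e+05; ε/D = 0.000659; Haaland → f = 0.0186; ΔP_A = f(L/D)(ρV²/2) = 5.829e+04 Pa.
Pipe B: V = Q/A = 0.163/0.1188 = 1.372 m/s; Re = 2.081e+05; ε/D = 0.00242; Haaland → f = 0.02536; ΔP_B = f(L/D)(ρV²/2) = 3420 Pa.
ΔP_A/ΔP_B = 5.829e+04/3420 = 17.0.

ΔP_A/ΔP_B ≈ 17.0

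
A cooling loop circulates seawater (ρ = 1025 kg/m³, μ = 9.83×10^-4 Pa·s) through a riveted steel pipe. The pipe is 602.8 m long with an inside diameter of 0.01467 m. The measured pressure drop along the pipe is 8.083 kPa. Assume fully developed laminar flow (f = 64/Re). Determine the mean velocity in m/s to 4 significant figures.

For laminar flow, f = 64/Re with Re = ρVD/μ, so Darcy-Weisbach reduces to ΔP = 32μLV/D². Solving for V: V = ΔP·D²/(32μL) = 8083·(0.01467)²/(32·0.000983·602.8) = 0.09174 m/s.
Check: Re = ρVD/μ = 1025·0.09174·0.01467/0.000983 = 1403 < 2300, so the laminar assumption holds.

V ≈ 0.09174 m/s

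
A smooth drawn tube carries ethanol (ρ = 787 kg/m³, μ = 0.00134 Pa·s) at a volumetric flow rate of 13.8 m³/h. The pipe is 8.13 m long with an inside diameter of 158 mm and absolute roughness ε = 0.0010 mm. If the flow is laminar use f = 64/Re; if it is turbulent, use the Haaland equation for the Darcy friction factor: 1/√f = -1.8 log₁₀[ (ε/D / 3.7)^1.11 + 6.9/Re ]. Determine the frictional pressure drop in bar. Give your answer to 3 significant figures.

ΔP ≈ 2.04×10^-4 bar

Q = 13.8 m³/h = 13.8/3600 = 0.003833 m³/s.
Cross-sectional area A = πD²/4 = π(0.158)²/4 = 0.01961 m²; mean velocity V = Q/A = 0.003833/0.01961 = 0.1955 m/s.
Reynolds number Re = ρVD/μ = 787 · 0.1955 · 0.158 / 0.00134 = 1.814e+04.
Re > 4000 → turbulent. Relative roughness ε/D = 1e-06/0.158 = 6.33e-06. Haaland: 1/√f = -1.8 log₁₀[(6.33e-06/3.7)^1.11 + 6.9/1.814e+04] = -1.8 log₁₀[3.97e-07 + 0.00038] = 6.155, so f = 0.0264.
Darcy-Weisbach: ΔP = f(L/D)(ρV²/2) = 0.0264·(8.13/0.158)·(787·0.1955²/2) = 0.0264·51.46·15.04 = 20.43 Pa.
ΔP = 20.43 Pa = 2.04×10^-4 bar.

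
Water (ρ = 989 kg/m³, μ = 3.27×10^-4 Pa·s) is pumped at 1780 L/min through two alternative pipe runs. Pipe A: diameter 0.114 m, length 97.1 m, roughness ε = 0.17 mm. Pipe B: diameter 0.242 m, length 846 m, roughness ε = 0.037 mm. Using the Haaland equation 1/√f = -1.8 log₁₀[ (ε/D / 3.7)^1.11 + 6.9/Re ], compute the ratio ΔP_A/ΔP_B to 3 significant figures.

ΔP_A/ΔP_B ≈ 7.28

Pipe A: V = Q/A = 0.02967/0.01021 = 2.906 m/s; Re = 1.002e+06; ε/D = 0.00149; Haaland → f = 0.02194; ΔP_A = f(L/D)(ρV²/2) = 7.806e+04 Pa.
Pipe B: V = Q/A = 0.02967/0.046 = 0.645 m/s; Re = 4.721e+05; ε/D = 0.000153; Haaland → f = 0.01491; ΔP_B = f(L/D)(ρV²/2) = 1.072e+04 Pa.
ΔP_A/ΔP_B = 7.806e+04/1.072e+04 = 7.28.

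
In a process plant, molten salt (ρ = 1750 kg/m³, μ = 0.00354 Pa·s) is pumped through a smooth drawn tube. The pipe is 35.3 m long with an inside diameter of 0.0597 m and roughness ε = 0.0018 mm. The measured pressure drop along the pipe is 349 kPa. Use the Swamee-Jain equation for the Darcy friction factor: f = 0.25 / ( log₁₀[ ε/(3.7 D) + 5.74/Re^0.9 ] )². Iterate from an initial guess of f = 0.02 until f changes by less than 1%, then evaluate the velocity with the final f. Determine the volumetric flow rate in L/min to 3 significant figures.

Q ≈ 1090 L/min

Rearranging Darcy-Weisbach: V = √(2·ΔP·D/(f·L·ρ)). With ε/D = 1.8e-06/0.0597 = 3.02e-05, iterate starting from f = 0.02:
  f = 0.02 → V = √(2·3.49e+05·0.0597/(0.02·35.3·1750)) = 5.808 m/s; Re = ρVD/μ = 1.714e+05; f → 0.01626
  f = 0.01626 → V = 6.441 m/s; Re = 1.901e+05; f → 0.01595
  f = 0.01595 → V = 6.503 m/s; Re = 1.919e+05; f → 0.01592
Converged (Δf/f < 1%). With the final f = 0.01592: V = √(2·3.49e+05·0.0597/(0.01592·35.3·1750)) = 6.508 m/s.
Q = V·A = 6.508·(π/4·0.0597²) = 0.01822 m³/s = 1090 L/min.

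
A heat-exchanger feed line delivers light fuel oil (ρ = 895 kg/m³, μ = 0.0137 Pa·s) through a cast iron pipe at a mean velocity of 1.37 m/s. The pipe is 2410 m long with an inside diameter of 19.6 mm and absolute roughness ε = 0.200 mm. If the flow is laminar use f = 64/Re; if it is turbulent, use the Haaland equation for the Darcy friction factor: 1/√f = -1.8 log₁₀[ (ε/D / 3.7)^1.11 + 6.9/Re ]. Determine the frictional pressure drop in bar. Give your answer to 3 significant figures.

ΔP ≈ 37.7 bar

Reynolds number Re = ρVD/μ = 895 · 1.37 · 0.0196 / 0.0137 = 1754.
Re < 2300 → laminar flow, so f = 64/Re = 64/1754 = 0.03648 (the turbulent correlation is not needed).
Darcy-Weisbach: ΔP = f(L/D)(ρV²/2) = 0.03648·(2410/0.0196)·(895·1.37²/2) = 0.03648·1.23e+05·839.9 = 3.768e+06 Pa.
ΔP = 3.768e+06 Pa = 37.7 bar.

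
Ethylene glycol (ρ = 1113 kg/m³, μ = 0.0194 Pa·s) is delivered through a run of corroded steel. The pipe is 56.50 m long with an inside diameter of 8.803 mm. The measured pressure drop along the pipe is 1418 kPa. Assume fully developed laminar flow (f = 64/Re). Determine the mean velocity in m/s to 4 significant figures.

V ≈ 3.133 m/s

For laminar flow, f = 64/Re with Re = ρVD/μ, so Darcy-Weisbach reduces to ΔP = 32μLV/D². Solving for V: V = ΔP·D²/(32μL) = 1.418e+06·(0.008803)²/(32·0.0194·56.5) = 3.133 m/s.
Check: Re = ρVD/μ = 1113·3.133·0.008803/0.0194 = 1582 < 2300, so the laminar assumption holds.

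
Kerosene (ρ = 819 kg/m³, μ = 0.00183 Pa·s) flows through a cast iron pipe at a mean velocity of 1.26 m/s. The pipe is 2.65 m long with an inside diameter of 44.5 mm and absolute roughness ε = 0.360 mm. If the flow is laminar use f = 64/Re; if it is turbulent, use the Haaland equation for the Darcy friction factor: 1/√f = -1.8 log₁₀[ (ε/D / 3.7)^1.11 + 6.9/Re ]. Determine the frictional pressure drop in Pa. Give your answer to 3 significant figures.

ΔP ≈ 1460 Pa

Reynolds number Re = ρVD/μ = 819 · 1.26 · 0.0445 / 0.00183 = 2.509e+04.
Re > 4000 → turbulent. Relative roughness ε/D = 0.00036/0.0445 = 0.00809. Haaland: 1/√f = -1.8 log₁₀[(0.00809/3.7)^1.11 + 6.9/2.509e+04] = -1.8 log₁₀[0.00111 + 0.000275] = 5.143, so f = 0.03781.
Darcy-Weisbach: ΔP = f(L/D)(ρV²/2) = 0.03781·(2.65/0.0445)·(819·1.26²/2) = 0.03781·59.55·650.1 = 1464 Pa.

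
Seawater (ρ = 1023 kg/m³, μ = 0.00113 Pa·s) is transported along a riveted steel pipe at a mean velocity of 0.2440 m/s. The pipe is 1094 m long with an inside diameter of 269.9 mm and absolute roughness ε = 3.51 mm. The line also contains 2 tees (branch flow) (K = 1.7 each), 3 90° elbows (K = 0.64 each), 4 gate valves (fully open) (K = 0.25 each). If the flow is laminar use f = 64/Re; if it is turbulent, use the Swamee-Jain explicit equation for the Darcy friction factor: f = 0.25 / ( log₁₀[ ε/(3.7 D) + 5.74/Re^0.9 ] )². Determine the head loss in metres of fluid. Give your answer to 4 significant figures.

Reynolds number Re = ρVD/μ = 1023 · 0.244 · 0.2699 / 0.00113 = 5.962e+04.
Re > 4000 → turbulent. Relative roughness ε/D = 0.00351/0.2699 = 0.013. Swamee-Jain: f = 0.25/(log₁₀[0.013/3.7 + 5.74/5.962e+04^0.9])² = 0.25/(log₁₀[0.00351 + 0.000289])² = 0.25/(-2.42)² = 0.0427.
Total minor-loss coefficient ΣK = 2·1.7 + 3·0.64 + 4·0.25 = 6.32.
ΔP = [f·L/D + ΣK]·(ρV²/2) = [0.0427·1094/0.2699 + 6.32]·(1023·0.244²/2) = [173.1 + 6.32]·30.45 = 5463 Pa.
Head loss h_f = ΔP/(ρg) = 5463/(1023·9.81) = 0.5443 m.

h_f ≈ 0.5443 m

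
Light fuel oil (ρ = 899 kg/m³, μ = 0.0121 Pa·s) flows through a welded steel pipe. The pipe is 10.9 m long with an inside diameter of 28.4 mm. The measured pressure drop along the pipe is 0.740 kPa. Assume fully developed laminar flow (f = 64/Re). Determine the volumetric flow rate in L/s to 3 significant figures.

For laminar flow, f = 64/Re with Re = ρVD/μ, so Darcy-Weisbach reduces to ΔP = 32μLV/D². Solving for V: V = ΔP·D²/(32μL) = 740·(0.0284)²/(32·0.0121·10.9) = 0.1414 m/s.
Check: Re = ρVD/μ = 899·0.1414·0.0284/0.0121 = 298.4 < 2300, so the laminar assumption holds.
Q = V·A = 0.1414·(π/4·0.0284²) = 8.958e-05 m³/s = 0.0896 L/s.

Q ≈ 0.0896 L/s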